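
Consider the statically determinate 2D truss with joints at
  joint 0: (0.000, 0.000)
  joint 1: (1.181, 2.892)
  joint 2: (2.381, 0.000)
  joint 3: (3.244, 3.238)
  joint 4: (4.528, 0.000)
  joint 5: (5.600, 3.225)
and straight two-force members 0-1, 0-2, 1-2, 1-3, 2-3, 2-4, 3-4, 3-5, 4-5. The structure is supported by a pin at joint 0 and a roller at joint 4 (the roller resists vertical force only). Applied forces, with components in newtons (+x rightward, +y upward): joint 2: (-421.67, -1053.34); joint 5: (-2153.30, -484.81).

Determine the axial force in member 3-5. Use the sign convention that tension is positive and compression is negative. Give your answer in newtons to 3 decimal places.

N=6 nodes, M=9 members, R=3 reactions → 2N=12, M+R=12
member 0 (0-1): L=3.1238, (cx,cy)=(0.3781,0.9258)
member 1 (0-2): L=2.3810, (cx,cy)=(1.0000,0.0000)
member 2 (1-2): L=3.1311, (cx,cy)=(0.3833,-0.9236)
member 3 (1-3): L=2.0918, (cx,cy)=(0.9862,0.1654)
member 4 (2-3): L=3.3510, (cx,cy)=(0.2575,0.9663)
member 5 (2-4): L=2.1470, (cx,cy)=(1.0000,0.0000)
member 6 (3-4): L=3.4833, (cx,cy)=(0.3686,-0.9296)
member 7 (3-5): L=2.3560, (cx,cy)=(1.0000,-0.0055)
member 8 (4-5): L=3.3985, (cx,cy)=(0.3154,0.9489)
solve A·x = −loads:
  F[0-1] = -2072.1197 N (compression)
  F[0-2] = -1791.5857 N (compression)
  F[1-2] = +1808.7912 N (tension)
  F[1-3] = -1497.2351 N (compression)
  F[2-3] = -638.8870 N (compression)
  F[2-4] = -512.1544 N (compression)
  F[3-4] = +942.3188 N (tension)
  F[3-5] = -1988.5307 N (compression)
  F[4-5] = -522.4547 N (compression)
  Rx@0 = +2574.9700 N
  Ry@0 = +1918.3298 N
  Ry@4 = -380.1798 N

-1988.531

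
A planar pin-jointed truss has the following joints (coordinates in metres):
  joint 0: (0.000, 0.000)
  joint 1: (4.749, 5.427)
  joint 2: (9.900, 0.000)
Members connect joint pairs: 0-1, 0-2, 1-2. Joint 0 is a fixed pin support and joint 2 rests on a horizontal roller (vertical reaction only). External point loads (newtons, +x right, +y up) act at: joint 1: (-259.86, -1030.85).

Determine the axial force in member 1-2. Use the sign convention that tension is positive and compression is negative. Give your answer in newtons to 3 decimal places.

-485.372

N=3 nodes, M=3 members, R=3 reactions → 2N=6, M+R=6
member 0 (0-1): L=7.2115, (cx,cy)=(0.6585,0.7526)
member 1 (0-2): L=9.9000, (cx,cy)=(1.0000,0.0000)
member 2 (1-2): L=7.4823, (cx,cy)=(0.6884,-0.7253)
solve A·x = −loads:
  F[0-1] = -902.0053 N (compression)
  F[0-2] = +334.1412 N (tension)
  F[1-2] = -485.3721 N (compression)
  Rx@0 = +259.8600 N
  Ry@0 = +678.8049 N
  Ry@2 = +352.0451 N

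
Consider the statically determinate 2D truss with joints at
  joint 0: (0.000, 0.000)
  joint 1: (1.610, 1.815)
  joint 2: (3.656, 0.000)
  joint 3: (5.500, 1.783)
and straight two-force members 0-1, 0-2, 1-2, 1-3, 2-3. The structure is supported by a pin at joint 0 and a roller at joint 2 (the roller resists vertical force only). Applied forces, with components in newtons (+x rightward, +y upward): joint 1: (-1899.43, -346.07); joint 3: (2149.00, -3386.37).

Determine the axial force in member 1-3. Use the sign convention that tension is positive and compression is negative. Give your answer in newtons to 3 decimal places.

N=4 nodes, M=5 members, R=3 reactions → 2N=8, M+R=8
member 0 (0-1): L=2.4262, (cx,cy)=(0.6636,0.7481)
member 1 (0-2): L=3.6560, (cx,cy)=(1.0000,0.0000)
member 2 (1-2): L=2.7350, (cx,cy)=(0.7481,-0.6636)
member 3 (1-3): L=3.8901, (cx,cy)=(1.0000,-0.0082)
member 4 (2-3): L=2.5650, (cx,cy)=(0.7189,0.6951)
solve A·x = −loads:
  F[0-1] = +2164.7396 N (tension)
  F[0-2] = -1186.9425 N (compression)
  F[1-2] = -3031.2602 N (compression)
  F[1-3] = +5603.7410 N (tension)
  F[2-3] = -4805.3466 N (compression)
  Rx@0 = -249.5700 N
  Ry@0 = -1619.4225 N
  Ry@2 = +5351.8625 N

5603.741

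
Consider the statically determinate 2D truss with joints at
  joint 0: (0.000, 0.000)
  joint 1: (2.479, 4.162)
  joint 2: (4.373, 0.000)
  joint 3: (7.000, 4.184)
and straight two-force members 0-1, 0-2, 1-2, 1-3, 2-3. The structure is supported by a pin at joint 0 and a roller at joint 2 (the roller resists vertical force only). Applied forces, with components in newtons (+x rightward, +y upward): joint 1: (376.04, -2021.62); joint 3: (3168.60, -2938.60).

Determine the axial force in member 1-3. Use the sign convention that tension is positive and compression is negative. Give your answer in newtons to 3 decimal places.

N=4 nodes, M=5 members, R=3 reactions → 2N=8, M+R=8
member 0 (0-1): L=4.8443, (cx,cy)=(0.5117,0.8591)
member 1 (0-2): L=4.3730, (cx,cy)=(1.0000,0.0000)
member 2 (1-2): L=4.5727, (cx,cy)=(0.4142,-0.9102)
member 3 (1-3): L=4.5211, (cx,cy)=(1.0000,0.0049)
member 4 (2-3): L=4.9403, (cx,cy)=(0.5317,0.8469)
solve A·x = −loads:
  F[0-1] = +4980.8436 N (tension)
  F[0-2] = +995.7898 N (tension)
  F[1-2] = -6895.7499 N (compression)
  F[1-3] = +5029.0779 N (tension)
  F[2-3] = -3498.7073 N (compression)
  Rx@0 = -3544.6400 N
  Ry@0 = -4279.2716 N
  Ry@2 = +9239.4916 N

5029.078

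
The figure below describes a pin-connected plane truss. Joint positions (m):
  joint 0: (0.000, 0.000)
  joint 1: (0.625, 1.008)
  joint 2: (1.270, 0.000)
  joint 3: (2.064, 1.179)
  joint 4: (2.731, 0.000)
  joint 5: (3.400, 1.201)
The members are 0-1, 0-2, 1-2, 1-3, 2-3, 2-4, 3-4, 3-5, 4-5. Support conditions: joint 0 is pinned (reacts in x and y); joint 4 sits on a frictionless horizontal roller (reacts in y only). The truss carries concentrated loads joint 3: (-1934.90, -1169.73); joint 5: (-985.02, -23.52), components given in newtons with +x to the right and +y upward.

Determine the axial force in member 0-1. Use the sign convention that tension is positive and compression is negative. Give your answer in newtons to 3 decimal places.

N=6 nodes, M=9 members, R=3 reactions → 2N=12, M+R=12
member 0 (0-1): L=1.1860, (cx,cy)=(0.5270,0.8499)
member 1 (0-2): L=1.2700, (cx,cy)=(1.0000,0.0000)
member 2 (1-2): L=1.1967, (cx,cy)=(0.5390,-0.8423)
member 3 (1-3): L=1.4491, (cx,cy)=(0.9930,0.1180)
member 4 (2-3): L=1.4214, (cx,cy)=(0.5586,0.8294)
member 5 (2-4): L=1.4610, (cx,cy)=(1.0000,0.0000)
member 6 (3-4): L=1.3546, (cx,cy)=(0.4924,-0.8704)
member 7 (3-5): L=1.3362, (cx,cy)=(0.9999,0.0165)
member 8 (4-5): L=1.3748, (cx,cy)=(0.4866,0.8736)
solve A·x = −loads:
  F[0-1] = -1821.9099 N (compression)
  F[0-2] = -1959.8390 N (compression)
  F[1-2] = +1582.5068 N (tension)
  F[1-3] = -1825.7807 N (compression)
  F[2-3] = -1607.0681 N (compression)
  F[2-4] = -209.2025 N (compression)
  F[3-4] = +416.5305 N (tension)
  F[3-5] = -981.0492 N (compression)
  F[4-5] = -8.4331 N (compression)
  Rx@0 = +2919.9200 N
  Ry@0 = +1548.4186 N
  Ry@4 = -355.1686 N

-1821.910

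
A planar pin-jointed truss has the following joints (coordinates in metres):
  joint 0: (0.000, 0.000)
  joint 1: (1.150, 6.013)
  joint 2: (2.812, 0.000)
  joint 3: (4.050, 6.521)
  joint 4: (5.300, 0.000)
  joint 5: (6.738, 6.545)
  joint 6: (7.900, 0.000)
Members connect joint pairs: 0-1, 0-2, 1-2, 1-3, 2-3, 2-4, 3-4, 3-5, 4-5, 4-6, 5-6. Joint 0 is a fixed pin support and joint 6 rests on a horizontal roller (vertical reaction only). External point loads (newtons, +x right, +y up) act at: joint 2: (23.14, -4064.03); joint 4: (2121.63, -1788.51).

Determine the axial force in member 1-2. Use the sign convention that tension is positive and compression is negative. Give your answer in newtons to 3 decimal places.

3066.374

N=7 nodes, M=11 members, R=3 reactions → 2N=14, M+R=14
member 0 (0-1): L=6.1220, (cx,cy)=(0.1878,0.9822)
member 1 (0-2): L=2.8120, (cx,cy)=(1.0000,0.0000)
member 2 (1-2): L=6.2385, (cx,cy)=(0.2664,-0.9639)
member 3 (1-3): L=2.9442, (cx,cy)=(0.9850,0.1725)
member 4 (2-3): L=6.6375, (cx,cy)=(0.1865,0.9825)
member 5 (2-4): L=2.4880, (cx,cy)=(1.0000,0.0000)
member 6 (3-4): L=6.6397, (cx,cy)=(0.1883,-0.9821)
member 7 (3-5): L=2.6881, (cx,cy)=(1.0000,0.0089)
member 8 (4-5): L=6.7011, (cx,cy)=(0.2146,0.9767)
member 9 (4-6): L=2.6000, (cx,cy)=(1.0000,0.0000)
member 10 (5-6): L=6.6474, (cx,cy)=(0.1748,-0.9846)
solve A·x = −loads:
  F[0-1] = -3264.1729 N (compression)
  F[0-2] = +2757.9372 N (tension)
  F[1-2] = +3066.3740 N (tension)
  F[1-3] = -1451.8610 N (compression)
  F[2-3] = +1128.2761 N (tension)
  F[2-4] = +3341.2731 N (tension)
  F[3-4] = -883.1623 N (compression)
  F[3-5] = -1053.4202 N (compression)
  F[4-5] = +2719.2279 N (tension)
  F[4-6] = +469.8555 N (tension)
  F[5-6] = -2687.8609 N (compression)
  Rx@0 = -2144.7700 N
  Ry@0 = +3206.0646 N
  Ry@6 = +2646.4754 N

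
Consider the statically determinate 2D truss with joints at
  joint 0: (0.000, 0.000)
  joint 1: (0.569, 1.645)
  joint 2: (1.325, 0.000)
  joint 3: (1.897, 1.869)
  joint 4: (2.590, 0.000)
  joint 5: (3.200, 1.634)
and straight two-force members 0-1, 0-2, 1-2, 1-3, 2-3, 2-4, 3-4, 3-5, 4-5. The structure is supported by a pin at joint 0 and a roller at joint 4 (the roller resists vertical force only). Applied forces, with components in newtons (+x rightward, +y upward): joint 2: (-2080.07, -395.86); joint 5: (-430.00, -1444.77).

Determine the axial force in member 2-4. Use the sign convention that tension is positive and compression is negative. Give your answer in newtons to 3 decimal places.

N=6 nodes, M=9 members, R=3 reactions → 2N=12, M+R=12
member 0 (0-1): L=1.7406, (cx,cy)=(0.3269,0.9451)
member 1 (0-2): L=1.3250, (cx,cy)=(1.0000,0.0000)
member 2 (1-2): L=1.8104, (cx,cy)=(0.4176,-0.9086)
member 3 (1-3): L=1.3468, (cx,cy)=(0.9861,0.1663)
member 4 (2-3): L=1.9546, (cx,cy)=(0.2926,0.9562)
member 5 (2-4): L=1.2650, (cx,cy)=(1.0000,0.0000)
member 6 (3-4): L=1.9933, (cx,cy)=(0.3477,-0.9376)
member 7 (3-5): L=1.3240, (cx,cy)=(0.9841,-0.1775)
member 8 (4-5): L=1.7441, (cx,cy)=(0.3497,0.9368)
solve A·x = −loads:
  F[0-1] = -131.5815 N (compression)
  F[0-2] = -2467.0569 N (compression)
  F[1-2] = +119.6002 N (tension)
  F[1-3] = -94.2696 N (compression)
  F[2-3] = +300.3354 N (tension)
  F[2-4] = -424.9358 N (compression)
  F[3-4] = -309.2785 N (compression)
  F[3-5] = +104.1118 N (tension)
  F[4-5] = -1522.4385 N (compression)
  Rx@0 = +2510.0700 N
  Ry@0 = +124.3526 N
  Ry@4 = +1716.2774 N

-424.936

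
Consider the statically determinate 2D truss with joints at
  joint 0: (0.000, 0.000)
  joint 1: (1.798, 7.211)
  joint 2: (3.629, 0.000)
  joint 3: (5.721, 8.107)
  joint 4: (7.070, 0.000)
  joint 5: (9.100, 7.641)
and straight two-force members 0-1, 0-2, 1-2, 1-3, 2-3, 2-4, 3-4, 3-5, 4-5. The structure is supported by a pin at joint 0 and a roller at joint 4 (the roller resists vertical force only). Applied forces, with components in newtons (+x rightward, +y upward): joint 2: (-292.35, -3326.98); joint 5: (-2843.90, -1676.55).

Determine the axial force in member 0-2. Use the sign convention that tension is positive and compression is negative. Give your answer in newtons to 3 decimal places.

N=6 nodes, M=9 members, R=3 reactions → 2N=12, M+R=12
member 0 (0-1): L=7.4318, (cx,cy)=(0.2419,0.9703)
member 1 (0-2): L=3.6290, (cx,cy)=(1.0000,0.0000)
member 2 (1-2): L=7.4398, (cx,cy)=(0.2461,-0.9692)
member 3 (1-3): L=4.0240, (cx,cy)=(0.9749,0.2227)
member 4 (2-3): L=8.3726, (cx,cy)=(0.2499,0.9683)
member 5 (2-4): L=3.4410, (cx,cy)=(1.0000,0.0000)
member 6 (3-4): L=8.2185, (cx,cy)=(0.1641,-0.9864)
member 7 (3-5): L=3.4110, (cx,cy)=(0.9906,-0.1366)
member 8 (4-5): L=7.9061, (cx,cy)=(0.2568,0.9665)
solve A·x = −loads:
  F[0-1] = -4340.3957 N (compression)
  F[0-2] = -2086.1606 N (compression)
  F[1-2] = +3873.0383 N (tension)
  F[1-3] = -2054.8604 N (compression)
  F[2-3] = -440.9187 N (compression)
  F[2-4] = -730.4564 N (compression)
  F[3-4] = +1220.1090 N (tension)
  F[3-5] = -2335.6144 N (compression)
  F[4-5] = -2064.8628 N (compression)
  Rx@0 = +3136.2500 N
  Ry@0 = +4211.4543 N
  Ry@4 = +792.0757 N

-2086.161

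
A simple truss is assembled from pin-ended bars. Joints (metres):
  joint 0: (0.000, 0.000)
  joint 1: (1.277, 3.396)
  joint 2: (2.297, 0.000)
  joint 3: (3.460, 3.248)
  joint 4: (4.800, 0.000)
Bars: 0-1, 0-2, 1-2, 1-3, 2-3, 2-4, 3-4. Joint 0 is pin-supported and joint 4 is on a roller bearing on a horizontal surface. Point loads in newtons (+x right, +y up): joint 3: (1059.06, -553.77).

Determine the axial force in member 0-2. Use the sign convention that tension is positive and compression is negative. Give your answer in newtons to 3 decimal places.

847.717

N=5 nodes, M=7 members, R=3 reactions → 2N=10, M+R=10
member 0 (0-1): L=3.6282, (cx,cy)=(0.3520,0.9360)
member 1 (0-2): L=2.2970, (cx,cy)=(1.0000,0.0000)
member 2 (1-2): L=3.5459, (cx,cy)=(0.2877,-0.9577)
member 3 (1-3): L=2.1880, (cx,cy)=(0.9977,-0.0676)
member 4 (2-3): L=3.4499, (cx,cy)=(0.3371,0.9415)
member 5 (2-4): L=2.5030, (cx,cy)=(1.0000,0.0000)
member 6 (3-4): L=3.5136, (cx,cy)=(0.3814,-0.9244)
solve A·x = −loads:
  F[0-1] = +600.4589 N (tension)
  F[0-2] = +847.7171 N (tension)
  F[1-2] = -614.3102 N (compression)
  F[1-3] = +388.9452 N (tension)
  F[2-3] = +624.9245 N (tension)
  F[2-4] = +460.3389 N (tension)
  F[3-4] = -1207.0360 N (compression)
  Rx@0 = -1059.0600 N
  Ry@0 = -562.0365 N
  Ry@4 = +1115.8065 N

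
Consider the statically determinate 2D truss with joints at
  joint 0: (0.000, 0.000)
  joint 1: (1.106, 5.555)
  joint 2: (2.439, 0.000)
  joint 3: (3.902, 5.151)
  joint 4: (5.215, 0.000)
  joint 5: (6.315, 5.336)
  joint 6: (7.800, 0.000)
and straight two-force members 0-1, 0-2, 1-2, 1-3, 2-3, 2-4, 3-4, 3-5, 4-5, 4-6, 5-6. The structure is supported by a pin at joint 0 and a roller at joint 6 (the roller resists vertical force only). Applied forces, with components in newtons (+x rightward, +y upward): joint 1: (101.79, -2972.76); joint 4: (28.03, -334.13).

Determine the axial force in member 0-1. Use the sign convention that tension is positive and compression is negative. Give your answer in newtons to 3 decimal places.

N=7 nodes, M=11 members, R=3 reactions → 2N=14, M+R=14
member 0 (0-1): L=5.6640, (cx,cy)=(0.1953,0.9808)
member 1 (0-2): L=2.4390, (cx,cy)=(1.0000,0.0000)
member 2 (1-2): L=5.7127, (cx,cy)=(0.2333,-0.9724)
member 3 (1-3): L=2.8250, (cx,cy)=(0.9897,-0.1430)
member 4 (2-3): L=5.3547, (cx,cy)=(0.2732,0.9620)
member 5 (2-4): L=2.7760, (cx,cy)=(1.0000,0.0000)
member 6 (3-4): L=5.3157, (cx,cy)=(0.2470,-0.9690)
member 7 (3-5): L=2.4201, (cx,cy)=(0.9971,0.0764)
member 8 (4-5): L=5.4482, (cx,cy)=(0.2019,0.9794)
member 9 (4-6): L=2.5850, (cx,cy)=(1.0000,0.0000)
member 10 (5-6): L=5.5388, (cx,cy)=(0.2681,-0.9634)
solve A·x = −loads:
  F[0-1] = -2640.3049 N (compression)
  F[0-2] = +645.3851 N (tension)
  F[1-2] = -313.2888 N (compression)
  F[1-3] = -549.9044 N (compression)
  F[2-3] = +316.6898 N (tension)
  F[2-4] = +485.7575 N (tension)
  F[3-4] = -423.4760 N (compression)
  F[3-5] = -354.1637 N (compression)
  F[4-5] = +760.1388 N (tension)
  F[4-6] = +199.6542 N (tension)
  F[5-6] = -744.6744 N (compression)
  Rx@0 = -129.8200 N
  Ry@0 = +2589.4792 N
  Ry@6 = +717.4108 N

-2640.305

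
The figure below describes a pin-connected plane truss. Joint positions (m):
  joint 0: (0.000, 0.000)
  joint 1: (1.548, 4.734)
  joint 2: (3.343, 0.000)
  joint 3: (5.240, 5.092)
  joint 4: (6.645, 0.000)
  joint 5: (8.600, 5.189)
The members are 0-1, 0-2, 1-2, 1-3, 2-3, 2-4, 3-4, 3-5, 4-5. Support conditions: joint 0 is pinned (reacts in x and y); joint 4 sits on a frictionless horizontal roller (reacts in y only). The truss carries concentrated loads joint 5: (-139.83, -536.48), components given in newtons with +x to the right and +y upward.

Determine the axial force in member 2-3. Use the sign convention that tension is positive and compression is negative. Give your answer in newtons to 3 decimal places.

N=6 nodes, M=9 members, R=3 reactions → 2N=12, M+R=12
member 0 (0-1): L=4.9807, (cx,cy)=(0.3108,0.9505)
member 1 (0-2): L=3.3430, (cx,cy)=(1.0000,0.0000)
member 2 (1-2): L=5.0629, (cx,cy)=(0.3545,-0.9350)
member 3 (1-3): L=3.7093, (cx,cy)=(0.9953,0.0965)
member 4 (2-3): L=5.4339, (cx,cy)=(0.3491,0.9371)
member 5 (2-4): L=3.3020, (cx,cy)=(1.0000,0.0000)
member 6 (3-4): L=5.2823, (cx,cy)=(0.2660,-0.9640)
member 7 (3-5): L=3.3614, (cx,cy)=(0.9996,0.0289)
member 8 (4-5): L=5.5451, (cx,cy)=(0.3526,0.9358)
solve A·x = −loads:
  F[0-1] = +51.1788 N (tension)
  F[0-2] = -155.7365 N (compression)
  F[1-2] = -48.5876 N (compression)
  F[1-3] = +33.2882 N (tension)
  F[2-3] = +48.4817 N (tension)
  F[2-4] = -189.8880 N (compression)
  F[3-4] = -48.5759 N (compression)
  F[3-5] = +63.0046 N (tension)
  F[4-5] = -575.2357 N (compression)
  Rx@0 = +139.8300 N
  Ry@0 = -48.6442 N
  Ry@4 = +585.1242 N

48.482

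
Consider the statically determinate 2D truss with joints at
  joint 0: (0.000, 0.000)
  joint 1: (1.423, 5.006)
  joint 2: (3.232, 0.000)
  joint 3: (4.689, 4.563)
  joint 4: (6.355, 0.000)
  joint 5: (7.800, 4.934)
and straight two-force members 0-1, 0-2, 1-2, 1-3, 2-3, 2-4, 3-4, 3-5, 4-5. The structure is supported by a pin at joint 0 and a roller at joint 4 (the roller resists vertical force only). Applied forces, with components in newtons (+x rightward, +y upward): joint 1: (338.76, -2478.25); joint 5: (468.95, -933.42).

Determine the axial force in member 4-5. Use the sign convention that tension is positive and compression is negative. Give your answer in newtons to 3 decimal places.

-1068.207

N=6 nodes, M=9 members, R=3 reactions → 2N=12, M+R=12
member 0 (0-1): L=5.2043, (cx,cy)=(0.2734,0.9619)
member 1 (0-2): L=3.2320, (cx,cy)=(1.0000,0.0000)
member 2 (1-2): L=5.3228, (cx,cy)=(0.3399,-0.9405)
member 3 (1-3): L=3.2959, (cx,cy)=(0.9909,-0.1344)
member 4 (2-3): L=4.7900, (cx,cy)=(0.3042,0.9526)
member 5 (2-4): L=3.1230, (cx,cy)=(1.0000,0.0000)
member 6 (3-4): L=4.8576, (cx,cy)=(0.3430,-0.9393)
member 7 (3-5): L=3.1330, (cx,cy)=(0.9930,0.1184)
member 8 (4-5): L=5.1412, (cx,cy)=(0.2811,0.9597)
solve A·x = −loads:
  F[0-1] = -1122.9342 N (compression)
  F[0-2] = +1114.7501 N (tension)
  F[1-2] = -1465.2750 N (compression)
  F[1-3] = -149.1700 N (compression)
  F[2-3] = +1446.6044 N (tension)
  F[2-4] = +176.7422 N (tension)
  F[3-4] = -1390.7302 N (compression)
  F[3-5] = +774.6310 N (tension)
  F[4-5] = -1068.2075 N (compression)
  Rx@0 = -807.7100 N
  Ry@0 = +1080.1424 N
  Ry@4 = +2331.5276 N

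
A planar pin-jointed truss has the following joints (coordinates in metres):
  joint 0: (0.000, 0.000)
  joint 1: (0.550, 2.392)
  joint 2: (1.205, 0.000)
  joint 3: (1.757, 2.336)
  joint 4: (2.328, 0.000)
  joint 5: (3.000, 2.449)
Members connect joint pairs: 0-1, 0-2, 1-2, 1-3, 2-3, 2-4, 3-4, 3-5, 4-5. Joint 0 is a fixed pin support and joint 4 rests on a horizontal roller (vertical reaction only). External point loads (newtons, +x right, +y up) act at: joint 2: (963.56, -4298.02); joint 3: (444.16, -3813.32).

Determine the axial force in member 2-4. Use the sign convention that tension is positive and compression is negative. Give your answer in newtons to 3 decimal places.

N=6 nodes, M=9 members, R=3 reactions → 2N=12, M+R=12
member 0 (0-1): L=2.4544, (cx,cy)=(0.2241,0.9746)
member 1 (0-2): L=1.2050, (cx,cy)=(1.0000,0.0000)
member 2 (1-2): L=2.4801, (cx,cy)=(0.2641,-0.9645)
member 3 (1-3): L=1.2083, (cx,cy)=(0.9989,-0.0463)
member 4 (2-3): L=2.4003, (cx,cy)=(0.2300,0.9732)
member 5 (2-4): L=1.1230, (cx,cy)=(1.0000,0.0000)
member 6 (3-4): L=2.4048, (cx,cy)=(0.2374,-0.9714)
member 7 (3-5): L=1.2481, (cx,cy)=(0.9959,0.0905)
member 8 (4-5): L=2.5395, (cx,cy)=(0.2646,0.9644)
solve A·x = −loads:
  F[0-1] = -2629.8178 N (compression)
  F[0-2] = +1997.0248 N (tension)
  F[1-2] = +2720.1982 N (tension)
  F[1-3] = -1309.1341 N (compression)
  F[2-3] = +1720.5197 N (tension)
  F[2-4] = +1356.2228 N (tension)
  F[3-4] = -5711.7495 N (compression)
  F[3-5] = +0.0000 N (tension)
  F[4-5] = -0.0000 N (compression)
  Rx@0 = -1407.7200 N
  Ry@0 = +2562.9400 N
  Ry@4 = +5548.4000 N

1356.223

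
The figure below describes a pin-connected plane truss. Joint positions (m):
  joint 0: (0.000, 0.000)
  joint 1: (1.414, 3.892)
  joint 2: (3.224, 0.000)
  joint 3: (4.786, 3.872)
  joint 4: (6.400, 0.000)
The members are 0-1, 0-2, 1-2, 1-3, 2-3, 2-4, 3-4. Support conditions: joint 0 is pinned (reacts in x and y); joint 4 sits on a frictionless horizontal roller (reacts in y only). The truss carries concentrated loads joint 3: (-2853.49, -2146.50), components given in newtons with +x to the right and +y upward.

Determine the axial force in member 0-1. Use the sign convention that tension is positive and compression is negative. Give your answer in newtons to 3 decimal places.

-2412.705

N=5 nodes, M=7 members, R=3 reactions → 2N=10, M+R=10
member 0 (0-1): L=4.1409, (cx,cy)=(0.3415,0.9399)
member 1 (0-2): L=3.2240, (cx,cy)=(1.0000,0.0000)
member 2 (1-2): L=4.2923, (cx,cy)=(0.4217,-0.9067)
member 3 (1-3): L=3.3721, (cx,cy)=(1.0000,-0.0059)
member 4 (2-3): L=4.1752, (cx,cy)=(0.3741,0.9274)
member 5 (2-4): L=3.1760, (cx,cy)=(1.0000,0.0000)
member 6 (3-4): L=4.1949, (cx,cy)=(0.3848,-0.9230)
solve A·x = −loads:
  F[0-1] = -2412.7045 N (compression)
  F[0-2] = -2029.6200 N (compression)
  F[1-2] = +2513.2339 N (tension)
  F[1-3] = -1883.6993 N (compression)
  F[2-3] = -2457.2971 N (compression)
  F[2-4] = -50.5133 N (compression)
  F[3-4] = +131.2884 N (tension)
  Rx@0 = +2853.4900 N
  Ry@0 = +2267.6819 N
  Ry@4 = -121.1819 N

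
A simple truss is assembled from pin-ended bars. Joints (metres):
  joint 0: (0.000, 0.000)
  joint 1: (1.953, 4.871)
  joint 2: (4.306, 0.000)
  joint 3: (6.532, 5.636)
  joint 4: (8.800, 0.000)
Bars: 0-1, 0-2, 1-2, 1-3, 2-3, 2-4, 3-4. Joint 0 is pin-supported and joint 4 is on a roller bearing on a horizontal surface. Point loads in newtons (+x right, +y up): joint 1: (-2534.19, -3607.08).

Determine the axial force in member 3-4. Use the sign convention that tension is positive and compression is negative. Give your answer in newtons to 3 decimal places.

N=5 nodes, M=7 members, R=3 reactions → 2N=10, M+R=10
member 0 (0-1): L=5.2479, (cx,cy)=(0.3721,0.9282)
member 1 (0-2): L=4.3060, (cx,cy)=(1.0000,0.0000)
member 2 (1-2): L=5.4096, (cx,cy)=(0.4350,-0.9004)
member 3 (1-3): L=4.6425, (cx,cy)=(0.9863,0.1648)
member 4 (2-3): L=6.0597, (cx,cy)=(0.3673,0.9301)
member 5 (2-4): L=4.4940, (cx,cy)=(1.0000,0.0000)
member 6 (3-4): L=6.0752, (cx,cy)=(0.3733,-0.9277)
solve A·x = −loads:
  F[0-1] = -4535.0175 N (compression)
  F[0-2] = -846.5005 N (compression)
  F[1-2] = +764.1741 N (tension)
  F[1-3] = +521.2320 N (tension)
  F[2-3] = -739.8216 N (compression)
  F[2-4] = -242.3355 N (compression)
  F[3-4] = +649.1367 N (tension)
  Rx@0 = +2534.1900 N
  Ry@0 = +4209.2859 N
  Ry@4 = -602.2059 N

649.137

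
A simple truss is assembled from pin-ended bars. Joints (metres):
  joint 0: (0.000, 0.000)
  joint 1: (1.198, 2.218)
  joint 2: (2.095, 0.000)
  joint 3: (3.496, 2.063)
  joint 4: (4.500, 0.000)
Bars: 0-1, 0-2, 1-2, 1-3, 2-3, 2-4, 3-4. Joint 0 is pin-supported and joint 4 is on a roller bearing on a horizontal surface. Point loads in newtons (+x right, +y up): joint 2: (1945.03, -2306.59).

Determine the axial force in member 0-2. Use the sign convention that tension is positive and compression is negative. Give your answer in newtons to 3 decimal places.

N=5 nodes, M=7 members, R=3 reactions → 2N=10, M+R=10
member 0 (0-1): L=2.5209, (cx,cy)=(0.4752,0.8799)
member 1 (0-2): L=2.0950, (cx,cy)=(1.0000,0.0000)
member 2 (1-2): L=2.3925, (cx,cy)=(0.3749,-0.9271)
member 3 (1-3): L=2.3032, (cx,cy)=(0.9977,-0.0673)
member 4 (2-3): L=2.4937, (cx,cy)=(0.5618,0.8273)
member 5 (2-4): L=2.4050, (cx,cy)=(1.0000,0.0000)
member 6 (3-4): L=2.2943, (cx,cy)=(0.4376,-0.8992)
solve A·x = −loads:
  F[0-1] = -1401.0703 N (compression)
  F[0-2] = +2610.8675 N (tension)
  F[1-2] = +1416.8313 N (tension)
  F[1-3] = -1199.7545 N (compression)
  F[2-3] = +1200.4624 N (tension)
  F[2-4] = +522.6084 N (tension)
  F[3-4] = -1194.2631 N (compression)
  Rx@0 = -1945.0300 N
  Ry@0 = +1232.7442 N
  Ry@4 = +1073.8458 N

2610.867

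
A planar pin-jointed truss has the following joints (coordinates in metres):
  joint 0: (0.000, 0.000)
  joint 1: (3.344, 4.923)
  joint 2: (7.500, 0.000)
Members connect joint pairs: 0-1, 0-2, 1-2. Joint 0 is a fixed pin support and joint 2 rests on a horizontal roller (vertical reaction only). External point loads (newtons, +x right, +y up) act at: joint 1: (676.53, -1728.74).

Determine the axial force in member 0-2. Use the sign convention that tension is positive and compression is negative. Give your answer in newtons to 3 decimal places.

1025.587

N=3 nodes, M=3 members, R=3 reactions → 2N=6, M+R=6
member 0 (0-1): L=5.9513, (cx,cy)=(0.5619,0.8272)
member 1 (0-2): L=7.5000, (cx,cy)=(1.0000,0.0000)
member 2 (1-2): L=6.4427, (cx,cy)=(0.6451,-0.7641)
solve A·x = −loads:
  F[0-1] = -621.2179 N (compression)
  F[0-2] = +1025.5872 N (tension)
  F[1-2] = -1589.8800 N (compression)
  Rx@0 = -676.5300 N
  Ry@0 = +513.8782 N
  Ry@2 = +1214.8618 N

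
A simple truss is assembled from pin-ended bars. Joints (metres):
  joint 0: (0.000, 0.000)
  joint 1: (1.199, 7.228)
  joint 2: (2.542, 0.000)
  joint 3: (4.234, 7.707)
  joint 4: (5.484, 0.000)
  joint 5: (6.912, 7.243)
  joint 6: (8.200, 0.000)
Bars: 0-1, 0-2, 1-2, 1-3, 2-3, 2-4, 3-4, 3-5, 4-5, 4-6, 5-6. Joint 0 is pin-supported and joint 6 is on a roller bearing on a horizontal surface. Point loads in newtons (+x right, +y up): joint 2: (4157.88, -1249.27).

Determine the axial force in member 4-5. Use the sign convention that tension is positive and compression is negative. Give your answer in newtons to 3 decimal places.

N=7 nodes, M=11 members, R=3 reactions → 2N=14, M+R=14
member 0 (0-1): L=7.3268, (cx,cy)=(0.1636,0.9865)
member 1 (0-2): L=2.5420, (cx,cy)=(1.0000,0.0000)
member 2 (1-2): L=7.3517, (cx,cy)=(0.1827,-0.9832)
member 3 (1-3): L=3.0726, (cx,cy)=(0.9878,0.1559)
member 4 (2-3): L=7.8905, (cx,cy)=(0.2144,0.9767)
member 5 (2-4): L=2.9420, (cx,cy)=(1.0000,0.0000)
member 6 (3-4): L=7.8077, (cx,cy)=(0.1601,-0.9871)
member 7 (3-5): L=2.7179, (cx,cy)=(0.9853,-0.1707)
member 8 (4-5): L=7.3824, (cx,cy)=(0.1934,0.9811)
member 9 (4-6): L=2.7160, (cx,cy)=(1.0000,0.0000)
member 10 (5-6): L=7.3566, (cx,cy)=(0.1751,-0.9846)
solve A·x = −loads:
  F[0-1] = -873.7756 N (compression)
  F[0-2] = +4300.8703 N (tension)
  F[1-2] = +829.4718 N (tension)
  F[1-3] = -298.1625 N (compression)
  F[2-3] = +444.0861 N (tension)
  F[2-4] = +199.2899 N (tension)
  F[3-4] = -367.6861 N (compression)
  F[3-5] = -142.5163 N (compression)
  F[4-5] = +369.9300 N (tension)
  F[4-6] = +68.8677 N (tension)
  F[5-6] = -393.3493 N (compression)
  Rx@0 = -4157.8800 N
  Ry@0 = +861.9963 N
  Ry@6 = +387.2737 N

369.930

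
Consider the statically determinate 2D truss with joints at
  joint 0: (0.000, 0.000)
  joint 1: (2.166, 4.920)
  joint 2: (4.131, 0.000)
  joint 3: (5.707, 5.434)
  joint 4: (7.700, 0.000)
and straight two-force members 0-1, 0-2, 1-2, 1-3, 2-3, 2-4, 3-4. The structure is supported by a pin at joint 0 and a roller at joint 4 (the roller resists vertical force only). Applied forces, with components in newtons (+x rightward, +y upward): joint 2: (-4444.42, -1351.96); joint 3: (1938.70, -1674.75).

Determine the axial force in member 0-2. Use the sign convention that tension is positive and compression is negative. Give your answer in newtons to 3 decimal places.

-2641.336

N=5 nodes, M=7 members, R=3 reactions → 2N=10, M+R=10
member 0 (0-1): L=5.3757, (cx,cy)=(0.4029,0.9152)
member 1 (0-2): L=4.1310, (cx,cy)=(1.0000,0.0000)
member 2 (1-2): L=5.2979, (cx,cy)=(0.3709,-0.9287)
member 3 (1-3): L=3.5781, (cx,cy)=(0.9896,0.1437)
member 4 (2-3): L=5.6579, (cx,cy)=(0.2785,0.9604)
member 5 (2-4): L=3.5690, (cx,cy)=(1.0000,0.0000)
member 6 (3-4): L=5.7880, (cx,cy)=(0.3443,-0.9388)
solve A·x = −loads:
  F[0-1] = +336.5795 N (tension)
  F[0-2] = -2641.3365 N (compression)
  F[1-2] = -293.4959 N (compression)
  F[1-3] = +247.0370 N (tension)
  F[2-3] = +1691.4653 N (tension)
  F[2-4] = +1223.0721 N (tension)
  F[3-4] = -3551.9741 N (compression)
  Rx@0 = +2505.7200 N
  Ry@0 = -308.0485 N
  Ry@4 = +3334.7585 N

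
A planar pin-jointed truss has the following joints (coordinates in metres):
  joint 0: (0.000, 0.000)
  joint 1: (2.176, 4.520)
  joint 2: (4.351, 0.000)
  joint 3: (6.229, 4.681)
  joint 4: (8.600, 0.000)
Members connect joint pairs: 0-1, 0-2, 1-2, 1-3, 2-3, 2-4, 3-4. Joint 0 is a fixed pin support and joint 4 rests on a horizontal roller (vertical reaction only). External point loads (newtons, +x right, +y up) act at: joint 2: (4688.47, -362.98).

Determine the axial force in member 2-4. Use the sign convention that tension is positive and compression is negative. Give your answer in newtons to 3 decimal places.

93.018

N=5 nodes, M=7 members, R=3 reactions → 2N=10, M+R=10
member 0 (0-1): L=5.0165, (cx,cy)=(0.4338,0.9010)
member 1 (0-2): L=4.3510, (cx,cy)=(1.0000,0.0000)
member 2 (1-2): L=5.0161, (cx,cy)=(0.4336,-0.9011)
member 3 (1-3): L=4.0562, (cx,cy)=(0.9992,0.0397)
member 4 (2-3): L=5.0437, (cx,cy)=(0.3723,0.9281)
member 5 (2-4): L=4.2490, (cx,cy)=(1.0000,0.0000)
member 6 (3-4): L=5.2472, (cx,cy)=(0.4519,-0.8921)
solve A·x = −loads:
  F[0-1] = -199.0372 N (compression)
  F[0-2] = +4774.8059 N (tension)
  F[1-2] = +191.5525 N (tension)
  F[1-3] = -169.5278 N (compression)
  F[2-3] = +205.1211 N (tension)
  F[2-4] = +93.0178 N (tension)
  F[3-4] = -205.8565 N (compression)
  Rx@0 = -4688.4700 N
  Ry@0 = +179.3374 N
  Ry@4 = +183.6426 N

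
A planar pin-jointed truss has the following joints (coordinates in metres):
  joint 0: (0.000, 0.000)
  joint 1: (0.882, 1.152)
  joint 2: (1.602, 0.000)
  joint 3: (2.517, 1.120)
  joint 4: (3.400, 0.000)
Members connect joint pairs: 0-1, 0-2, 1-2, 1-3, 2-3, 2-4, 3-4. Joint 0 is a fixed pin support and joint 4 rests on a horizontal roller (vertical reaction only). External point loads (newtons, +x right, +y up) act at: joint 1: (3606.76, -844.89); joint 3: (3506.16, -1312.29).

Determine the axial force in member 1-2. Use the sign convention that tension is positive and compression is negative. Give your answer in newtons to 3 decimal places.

N=5 nodes, M=7 members, R=3 reactions → 2N=10, M+R=10
member 0 (0-1): L=1.4509, (cx,cy)=(0.6079,0.7940)
member 1 (0-2): L=1.6020, (cx,cy)=(1.0000,0.0000)
member 2 (1-2): L=1.3585, (cx,cy)=(0.5300,-0.8480)
member 3 (1-3): L=1.6353, (cx,cy)=(0.9998,-0.0196)
member 4 (2-3): L=1.4462, (cx,cy)=(0.6327,0.7744)
member 5 (2-4): L=1.7980, (cx,cy)=(1.0000,0.0000)
member 6 (3-4): L=1.4262, (cx,cy)=(0.6191,-0.7853)
solve A·x = −loads:
  F[0-1] = +1776.4365 N (tension)
  F[0-2] = +6033.0056 N (tension)
  F[1-2] = -2633.5589 N (compression)
  F[1-3] = -1131.2788 N (compression)
  F[2-3] = +2883.7786 N (tension)
  F[2-4] = +2812.7338 N (tension)
  F[3-4] = -4543.1064 N (compression)
  Rx@0 = -7112.9200 N
  Ry@0 = -1410.5005 N
  Ry@4 = +3567.6805 N

-2633.559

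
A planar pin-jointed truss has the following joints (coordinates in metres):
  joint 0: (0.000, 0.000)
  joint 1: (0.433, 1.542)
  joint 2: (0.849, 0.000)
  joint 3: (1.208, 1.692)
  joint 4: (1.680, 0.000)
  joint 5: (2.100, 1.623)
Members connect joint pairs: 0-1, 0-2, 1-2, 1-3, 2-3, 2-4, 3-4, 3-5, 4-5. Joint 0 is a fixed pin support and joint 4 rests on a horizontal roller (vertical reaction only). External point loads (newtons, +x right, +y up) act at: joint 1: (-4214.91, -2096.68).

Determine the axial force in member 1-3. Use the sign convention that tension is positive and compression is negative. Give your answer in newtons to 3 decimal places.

1736.278

N=6 nodes, M=9 members, R=3 reactions → 2N=12, M+R=12
member 0 (0-1): L=1.6016, (cx,cy)=(0.2703,0.9628)
member 1 (0-2): L=0.8490, (cx,cy)=(1.0000,0.0000)
member 2 (1-2): L=1.5971, (cx,cy)=(0.2605,-0.9655)
member 3 (1-3): L=0.7894, (cx,cy)=(0.9818,0.1900)
member 4 (2-3): L=1.7297, (cx,cy)=(0.2076,0.9782)
member 5 (2-4): L=0.8310, (cx,cy)=(1.0000,0.0000)
member 6 (3-4): L=1.7566, (cx,cy)=(0.2687,-0.9632)
member 7 (3-5): L=0.8947, (cx,cy)=(0.9970,-0.0771)
member 8 (4-5): L=1.6765, (cx,cy)=(0.2505,0.9681)
solve A·x = −loads:
  F[0-1] = -5634.7953 N (compression)
  F[0-2] = -2691.5556 N (compression)
  F[1-2] = +3789.0083 N (tension)
  F[1-3] = +1736.2776 N (tension)
  F[2-3] = -3739.6586 N (compression)
  F[2-4] = -928.4594 N (compression)
  F[3-4] = +3455.3665 N (tension)
  F[3-5] = +0.0000 N (tension)
  F[4-5] = -0.0000 N (compression)
  Rx@0 = +4214.9100 N
  Ry@0 = +5424.9709 N
  Ry@4 = -3328.2909 N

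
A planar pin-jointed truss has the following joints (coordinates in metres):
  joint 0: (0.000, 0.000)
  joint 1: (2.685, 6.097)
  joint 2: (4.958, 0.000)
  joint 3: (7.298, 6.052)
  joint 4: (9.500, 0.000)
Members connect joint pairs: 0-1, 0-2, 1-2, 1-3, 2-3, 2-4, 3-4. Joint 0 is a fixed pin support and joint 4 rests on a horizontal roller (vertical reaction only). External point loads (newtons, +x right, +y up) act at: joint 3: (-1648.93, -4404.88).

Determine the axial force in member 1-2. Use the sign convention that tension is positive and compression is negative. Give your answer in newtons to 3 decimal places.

2228.330

N=5 nodes, M=7 members, R=3 reactions → 2N=10, M+R=10
member 0 (0-1): L=6.6620, (cx,cy)=(0.4030,0.9152)
member 1 (0-2): L=4.9580, (cx,cy)=(1.0000,0.0000)
member 2 (1-2): L=6.5069, (cx,cy)=(0.3493,-0.9370)
member 3 (1-3): L=4.6132, (cx,cy)=(1.0000,-0.0098)
member 4 (2-3): L=6.4886, (cx,cy)=(0.3606,0.9327)
member 5 (2-4): L=4.5420, (cx,cy)=(1.0000,0.0000)
member 6 (3-4): L=6.4401, (cx,cy)=(0.3419,-0.9397)
solve A·x = −loads:
  F[0-1] = -2263.4291 N (compression)
  F[0-2] = -736.6994 N (compression)
  F[1-2] = +2228.3298 N (tension)
  F[1-3] = -1690.7128 N (compression)
  F[2-3] = -2238.5900 N (compression)
  F[2-4] = +849.0071 N (tension)
  F[3-4] = -2483.0751 N (compression)
  Rx@0 = +1648.9300 N
  Ry@0 = +2071.4600 N
  Ry@4 = +2333.4200 N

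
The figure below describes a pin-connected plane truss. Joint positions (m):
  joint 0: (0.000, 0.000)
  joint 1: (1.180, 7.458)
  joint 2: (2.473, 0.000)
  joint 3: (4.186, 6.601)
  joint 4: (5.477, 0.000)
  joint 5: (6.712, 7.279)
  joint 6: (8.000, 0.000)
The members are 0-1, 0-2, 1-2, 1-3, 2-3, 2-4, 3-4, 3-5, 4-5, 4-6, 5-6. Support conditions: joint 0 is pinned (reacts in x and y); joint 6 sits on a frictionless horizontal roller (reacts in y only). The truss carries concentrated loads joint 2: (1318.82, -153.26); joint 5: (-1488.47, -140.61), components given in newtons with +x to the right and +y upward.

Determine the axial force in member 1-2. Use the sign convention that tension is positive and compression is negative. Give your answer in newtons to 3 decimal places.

N=7 nodes, M=11 members, R=3 reactions → 2N=14, M+R=14
member 0 (0-1): L=7.5508, (cx,cy)=(0.1563,0.9877)
member 1 (0-2): L=2.4730, (cx,cy)=(1.0000,0.0000)
member 2 (1-2): L=7.5693, (cx,cy)=(0.1708,-0.9853)
member 3 (1-3): L=3.1258, (cx,cy)=(0.9617,-0.2742)
member 4 (2-3): L=6.8196, (cx,cy)=(0.2512,0.9679)
member 5 (2-4): L=3.0040, (cx,cy)=(1.0000,0.0000)
member 6 (3-4): L=6.7261, (cx,cy)=(0.1919,-0.9814)
member 7 (3-5): L=2.6154, (cx,cy)=(0.9658,0.2592)
member 8 (4-5): L=7.3830, (cx,cy)=(0.1673,0.9859)
member 9 (4-6): L=2.5230, (cx,cy)=(1.0000,0.0000)
member 10 (5-6): L=7.3921, (cx,cy)=(0.1742,-0.9847)
solve A·x = −loads:
  F[0-1] = -1501.2889 N (compression)
  F[0-2] = +64.9645 N (tension)
  F[1-2] = +1654.6335 N (tension)
  F[1-3] = -537.8743 N (compression)
  F[2-3] = -1525.9780 N (compression)
  F[2-4] = -587.9022 N (compression)
  F[3-4] = +1053.1871 N (tension)
  F[3-5] = -1141.7473 N (compression)
  F[4-5] = -1048.3762 N (compression)
  F[4-6] = -210.3857 N (compression)
  F[5-6] = +1207.4435 N (tension)
  Rx@0 = +169.6500 N
  Ry@0 = +1482.8434 N
  Ry@6 = -1188.9734 N

1654.633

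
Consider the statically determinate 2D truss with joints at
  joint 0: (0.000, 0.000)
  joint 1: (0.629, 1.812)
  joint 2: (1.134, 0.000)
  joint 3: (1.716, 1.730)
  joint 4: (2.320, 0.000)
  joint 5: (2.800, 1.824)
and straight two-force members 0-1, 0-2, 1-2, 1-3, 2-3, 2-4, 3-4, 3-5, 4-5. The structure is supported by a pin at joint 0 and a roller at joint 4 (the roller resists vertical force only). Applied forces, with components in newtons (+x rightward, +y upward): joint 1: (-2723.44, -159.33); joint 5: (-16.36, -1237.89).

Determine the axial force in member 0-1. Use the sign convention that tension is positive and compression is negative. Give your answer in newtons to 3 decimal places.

N=6 nodes, M=9 members, R=3 reactions → 2N=12, M+R=12
member 0 (0-1): L=1.9181, (cx,cy)=(0.3279,0.9447)
member 1 (0-2): L=1.1340, (cx,cy)=(1.0000,0.0000)
member 2 (1-2): L=1.8811, (cx,cy)=(0.2685,-0.9633)
member 3 (1-3): L=1.0901, (cx,cy)=(0.9972,-0.0752)
member 4 (2-3): L=1.8253, (cx,cy)=(0.3189,0.9478)
member 5 (2-4): L=1.1860, (cx,cy)=(1.0000,0.0000)
member 6 (3-4): L=1.8324, (cx,cy)=(0.3296,-0.9441)
member 7 (3-5): L=1.0881, (cx,cy)=(0.9963,0.0864)
member 8 (4-5): L=1.8861, (cx,cy)=(0.2545,0.9671)
solve A·x = −loads:
  F[0-1] = -2117.0518 N (compression)
  F[0-2] = -2045.5464 N (compression)
  F[1-2] = +1789.5107 N (tension)
  F[1-3] = +1553.1636 N (tension)
  F[2-3] = -1818.7492 N (compression)
  F[2-4] = -985.2035 N (compression)
  F[3-4] = +1978.6889 N (tension)
  F[3-5] = +317.8141 N (tension)
  F[4-5] = -1308.4271 N (compression)
  Rx@0 = +2739.8000 N
  Ry@0 = +1999.9801 N
  Ry@4 = -602.7601 N

-2117.052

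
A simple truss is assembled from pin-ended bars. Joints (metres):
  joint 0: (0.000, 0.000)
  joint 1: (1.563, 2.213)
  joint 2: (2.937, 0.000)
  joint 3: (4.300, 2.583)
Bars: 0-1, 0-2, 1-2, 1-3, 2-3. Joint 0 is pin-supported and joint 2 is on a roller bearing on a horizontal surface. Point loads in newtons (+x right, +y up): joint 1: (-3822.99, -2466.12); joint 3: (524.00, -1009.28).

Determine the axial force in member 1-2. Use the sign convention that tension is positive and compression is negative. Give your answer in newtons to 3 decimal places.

933.123

N=4 nodes, M=5 members, R=3 reactions → 2N=8, M+R=8
member 0 (0-1): L=2.7093, (cx,cy)=(0.5769,0.8168)
member 1 (0-2): L=2.9370, (cx,cy)=(1.0000,0.0000)
member 2 (1-2): L=2.6049, (cx,cy)=(0.5275,-0.8496)
member 3 (1-3): L=2.7619, (cx,cy)=(0.9910,0.1340)
member 4 (2-3): L=2.9206, (cx,cy)=(0.4667,0.8844)
solve A·x = −loads:
  F[0-1] = -3801.4366 N (compression)
  F[0-2] = -1105.9392 N (compression)
  F[1-2] = +933.1233 N (tension)
  F[1-3] = +1148.0865 N (tension)
  F[2-3] = -1315.0815 N (compression)
  Rx@0 = +3298.9900 N
  Ry@0 = +3105.0681 N
  Ry@2 = +370.3319 N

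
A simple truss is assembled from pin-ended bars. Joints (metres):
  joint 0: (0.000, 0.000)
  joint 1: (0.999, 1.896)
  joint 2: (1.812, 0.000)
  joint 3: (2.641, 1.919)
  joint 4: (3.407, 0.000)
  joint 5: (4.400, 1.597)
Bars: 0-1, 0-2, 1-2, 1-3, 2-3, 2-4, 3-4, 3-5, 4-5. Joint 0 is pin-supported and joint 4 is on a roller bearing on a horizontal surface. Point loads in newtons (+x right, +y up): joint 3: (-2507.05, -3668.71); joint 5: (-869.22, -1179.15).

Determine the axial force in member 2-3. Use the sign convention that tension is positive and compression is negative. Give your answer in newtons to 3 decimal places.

N=6 nodes, M=9 members, R=3 reactions → 2N=12, M+R=12
member 0 (0-1): L=2.1431, (cx,cy)=(0.4662,0.8847)
member 1 (0-2): L=1.8120, (cx,cy)=(1.0000,0.0000)
member 2 (1-2): L=2.0630, (cx,cy)=(0.3941,-0.9191)
member 3 (1-3): L=1.6422, (cx,cy)=(0.9999,0.0140)
member 4 (2-3): L=2.0904, (cx,cy)=(0.3966,0.9180)
member 5 (2-4): L=1.5950, (cx,cy)=(1.0000,0.0000)
member 6 (3-4): L=2.0662, (cx,cy)=(0.3707,-0.9287)
member 7 (3-5): L=1.7882, (cx,cy)=(0.9837,-0.1801)
member 8 (4-5): L=1.8805, (cx,cy)=(0.5280,0.8492)
solve A·x = −loads:
  F[0-1] = -2600.5342 N (compression)
  F[0-2] = -2164.0303 N (compression)
  F[1-2] = +2469.9888 N (tension)
  F[1-3] = -2185.8638 N (compression)
  F[2-3] = -2472.8591 N (compression)
  F[2-4] = -209.9503 N (compression)
  F[3-4] = -1448.8880 N (compression)
  F[3-5] = -124.1631 N (compression)
  F[4-5] = -1414.8352 N (compression)
  Rx@0 = +3376.2700 N
  Ry@0 = +2300.7071 N
  Ry@4 = +2547.1529 N

-2472.859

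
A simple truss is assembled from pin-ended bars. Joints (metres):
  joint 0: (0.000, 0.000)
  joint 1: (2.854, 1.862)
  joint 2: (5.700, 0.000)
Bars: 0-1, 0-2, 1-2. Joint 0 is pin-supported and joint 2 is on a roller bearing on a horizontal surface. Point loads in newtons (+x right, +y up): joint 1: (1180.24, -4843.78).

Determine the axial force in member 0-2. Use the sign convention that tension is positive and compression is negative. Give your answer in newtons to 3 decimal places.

N=3 nodes, M=3 members, R=3 reactions → 2N=6, M+R=6
member 0 (0-1): L=3.4077, (cx,cy)=(0.8375,0.5464)
member 1 (0-2): L=5.7000, (cx,cy)=(1.0000,0.0000)
member 2 (1-2): L=3.4010, (cx,cy)=(0.8368,-0.5475)
solve A·x = −loads:
  F[0-1] = -3720.5433 N (compression)
  F[0-2] = +4296.2589 N (tension)
  F[1-2] = -5134.0656 N (compression)
  Rx@0 = -1180.2400 N
  Ry@0 = +2032.9458 N
  Ry@2 = +2810.8342 N

4296.259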